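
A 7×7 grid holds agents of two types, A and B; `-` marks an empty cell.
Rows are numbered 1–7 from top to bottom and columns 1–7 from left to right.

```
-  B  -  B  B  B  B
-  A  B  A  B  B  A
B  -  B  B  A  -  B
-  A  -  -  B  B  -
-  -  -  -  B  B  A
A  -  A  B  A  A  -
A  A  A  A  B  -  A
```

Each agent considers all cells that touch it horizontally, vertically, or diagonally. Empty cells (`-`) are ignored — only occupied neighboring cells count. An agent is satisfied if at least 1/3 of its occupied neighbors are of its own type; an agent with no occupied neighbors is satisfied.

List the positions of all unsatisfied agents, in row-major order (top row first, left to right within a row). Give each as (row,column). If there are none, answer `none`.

Row 1: (1,2)B 1/2 ok · (1,4)B 3/4 ok · (1,5)B 4/5 ok · (1,6)B 4/5 ok · (1,7)B 2/3 ok
Row 2: (2,2)A 0/4 unhappy · (2,3)B 4/6 ok · (2,4)A 1/7 unhappy · (2,5)B 5/7 ok · (2,6)B 5/7 ok · (2,7)A 0/4 unhappy
Row 3: (3,1)B 0/2 unhappy · (3,3)B 2/5 ok · (3,4)B 4/6 ok · (3,5)A 1/6 unhappy · (3,7)B 2/3 ok
Row 4: (4,2)A 0/2 unhappy · (4,5)B 4/5 ok · (4,6)B 4/6 ok
Row 5: (5,5)B 4/6 ok · (5,6)B 3/6 ok · (5,7)A 1/3 ok
Row 6: (6,1)A 2/2 ok · (6,3)A 3/4 ok · (6,4)B 2/6 ok · (6,5)A 2/6 ok · (6,6)A 3/6 ok
Row 7: (7,1)A 2/2 ok · (7,2)A 4/4 ok · (7,3)A 3/4 ok · (7,4)A 3/5 ok · (7,5)B 1/4 unhappy · (7,7)A 1/1 ok

(2,2), (2,4), (2,7), (3,1), (3,5), (4,2), (7,5)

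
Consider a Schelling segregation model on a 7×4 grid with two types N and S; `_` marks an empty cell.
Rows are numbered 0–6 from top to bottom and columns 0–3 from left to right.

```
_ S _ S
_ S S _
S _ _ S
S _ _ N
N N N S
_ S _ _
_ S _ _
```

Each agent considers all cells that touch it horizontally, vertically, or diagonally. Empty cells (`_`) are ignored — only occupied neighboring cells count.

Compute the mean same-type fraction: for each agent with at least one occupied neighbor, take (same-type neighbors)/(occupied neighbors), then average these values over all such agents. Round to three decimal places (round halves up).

(0,1)S 2/2
(0,3)S 1/1
(1,1)S 3/3
(1,2)S 4/4
(2,0)S 2/2
(2,3)S 1/2
(3,0)S 1/3
(3,3)N 1/3
(4,0)N 1/3
(4,1)N 2/4
(4,2)N 2/4
(4,3)S 0/2
(5,1)S 1/4
(6,1)S 1/1
Sum over 14 agents: 2/2 + 1/1 + 3/3 + 4/4 + 2/2 + 1/2 + 1/3 + 1/3 + 1/3 + 2/4 + 2/4 + 0/2 + 1/4 + 1/1 = 35/4; mean = 35/4 ÷ 14 = 5/8 = 0.625 → 0.625.

0.625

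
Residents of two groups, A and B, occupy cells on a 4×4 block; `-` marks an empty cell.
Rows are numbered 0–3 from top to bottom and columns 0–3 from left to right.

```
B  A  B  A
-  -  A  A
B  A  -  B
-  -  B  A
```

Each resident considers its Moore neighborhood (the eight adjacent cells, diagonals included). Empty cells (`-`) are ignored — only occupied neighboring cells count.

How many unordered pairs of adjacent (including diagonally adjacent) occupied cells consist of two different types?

11

Scan each occupied cell's neighbors to the right and below (and the two forward diagonals) so each pair is counted once.
Row 0: B(0,0)–A(0,1)≠ A(0,1)–B(0,2)≠ A(0,1)–A(1,2)= B(0,2)–A(0,3)≠ B(0,2)–A(1,2)≠ B(0,2)–A(1,3)≠ A(0,3)–A(1,3)= A(0,3)–A(1,2)=  → 5/8 unlike.
Row 1: A(1,2)–A(1,3)= A(1,2)–B(2,3)≠ A(1,2)–A(2,1)= A(1,3)–B(2,3)≠  → 2/4 unlike.
Row 2: B(2,0)–A(2,1)≠ A(2,1)–B(3,2)≠ B(2,3)–A(3,3)≠ B(2,3)–B(3,2)=  → 3/4 unlike.
Row 3: B(3,2)–A(3,3)≠  → 1/1 unlike.
Total adjacent occupied pairs: 17; unlike-type pairs: 11.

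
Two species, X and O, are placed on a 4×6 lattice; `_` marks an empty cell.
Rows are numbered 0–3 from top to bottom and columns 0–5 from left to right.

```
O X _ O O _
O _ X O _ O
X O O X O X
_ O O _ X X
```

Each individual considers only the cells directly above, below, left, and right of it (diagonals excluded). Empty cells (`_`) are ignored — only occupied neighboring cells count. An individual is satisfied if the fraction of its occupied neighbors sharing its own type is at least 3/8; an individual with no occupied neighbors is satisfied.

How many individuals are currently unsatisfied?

Row 0: (0,0)O 1/2 ✓ · (0,1)X 0/1 ✗ · (0,3)O 2/2 ✓ · (0,4)O 1/1 ✓
Row 1: (1,0)O 1/2 ✓ · (1,2)X 0/2 ✗ · (1,3)O 1/3 ✗ · (1,5)O 0/1 ✗
Row 2: (2,0)X 0/2 ✗ · (2,1)O 2/3 ✓ · (2,2)O 2/4 ✓ · (2,3)X 0/3 ✗ · (2,4)O 0/3 ✗ · (2,5)X 1/3 ✗
Row 3: (3,1)O 2/2 ✓ · (3,2)O 2/2 ✓ · (3,4)X 1/2 ✓ · (3,5)X 2/2 ✓
Unsatisfied: (0,1), (1,2), (1,3), (1,5), (2,0), (2,3), (2,4), (2,5) — 8 in total.

8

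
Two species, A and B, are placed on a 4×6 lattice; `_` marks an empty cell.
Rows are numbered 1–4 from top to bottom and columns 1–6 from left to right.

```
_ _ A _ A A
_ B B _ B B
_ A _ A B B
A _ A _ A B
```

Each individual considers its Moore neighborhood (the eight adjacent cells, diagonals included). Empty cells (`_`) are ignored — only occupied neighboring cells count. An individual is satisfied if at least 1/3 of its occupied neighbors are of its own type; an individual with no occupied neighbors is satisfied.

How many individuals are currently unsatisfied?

3

Row 1: (1,3)A 0/2 ✗ · (1,5)A 1/3 ✓ · (1,6)A 1/3 ✓
Row 2: (2,2)B 1/3 ✓ · (2,3)B 1/4 ✗ · (2,5)B 3/6 ✓ · (2,6)B 3/5 ✓
Row 3: (3,2)A 2/4 ✓ · (3,4)A 2/5 ✓ · (3,5)B 4/6 ✓ · (3,6)B 4/5 ✓
Row 4: (4,1)A 1/1 ✓ · (4,3)A 2/2 ✓ · (4,5)A 1/4 ✗ · (4,6)B 2/3 ✓
Unsatisfied: (1,3), (2,3), (4,5) — 3 in total.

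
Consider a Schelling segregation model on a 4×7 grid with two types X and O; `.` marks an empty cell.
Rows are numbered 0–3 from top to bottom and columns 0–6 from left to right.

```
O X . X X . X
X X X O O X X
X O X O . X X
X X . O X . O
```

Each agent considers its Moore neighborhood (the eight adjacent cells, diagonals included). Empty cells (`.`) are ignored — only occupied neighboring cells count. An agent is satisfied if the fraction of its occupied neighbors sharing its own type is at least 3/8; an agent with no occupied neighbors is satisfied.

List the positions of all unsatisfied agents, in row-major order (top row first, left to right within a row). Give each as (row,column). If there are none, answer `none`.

(0,0)O 0/3 unhappy
(0,1)X 3/4 ok
(0,3)X 2/4 ok
(0,4)X 2/4 ok
(0,6)X 2/2 ok
(1,0)X 3/5 ok
(1,1)X 5/7 ok
(1,2)X 4/7 ok
(1,3)O 2/6 unhappy
(1,4)O 2/6 unhappy
(1,5)X 5/6 ok
(1,6)X 4/4 ok
(2,0)X 4/5 ok
(2,1)O 0/7 unhappy
(2,2)X 3/7 ok
(2,3)O 3/6 ok
(2,5)X 4/6 ok
(2,6)X 3/4 ok
(3,0)X 2/3 ok
(3,1)X 3/4 ok
(3,3)O 1/3 unhappy
(3,4)X 1/3 unhappy
(3,6)O 0/2 unhappy

(0,0), (1,3), (1,4), (2,1), (3,3), (3,4), (3,6)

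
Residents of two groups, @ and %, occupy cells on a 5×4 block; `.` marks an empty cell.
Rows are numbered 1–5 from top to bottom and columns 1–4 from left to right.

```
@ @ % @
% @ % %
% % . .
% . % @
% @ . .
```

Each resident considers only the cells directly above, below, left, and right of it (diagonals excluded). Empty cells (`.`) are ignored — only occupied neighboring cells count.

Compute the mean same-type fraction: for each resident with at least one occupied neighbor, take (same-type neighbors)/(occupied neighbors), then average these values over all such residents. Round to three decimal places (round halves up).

(1,1)@ 1/2
(1,2)@ 2/3
(1,3)% 1/3
(1,4)@ 0/2
(2,1)% 1/3
(2,2)@ 1/4
(2,3)% 2/3
(2,4)% 1/2
(3,1)% 3/3
(3,2)% 1/2
(4,1)% 2/2
(4,3)% 0/1
(4,4)@ 0/1
(5,1)% 1/2
(5,2)@ 0/1
Sum over 15 residents: 1/2 + 2/3 + 1/3 + 0/2 + 1/3 + 1/4 + 2/3 + 1/2 + 3/3 + 1/2 + 2/2 + 0/1 + 0/1 + 1/2 + 0/1 = 25/4; mean = 25/4 ÷ 15 = 5/12 = 0.416666… → 0.417.

0.417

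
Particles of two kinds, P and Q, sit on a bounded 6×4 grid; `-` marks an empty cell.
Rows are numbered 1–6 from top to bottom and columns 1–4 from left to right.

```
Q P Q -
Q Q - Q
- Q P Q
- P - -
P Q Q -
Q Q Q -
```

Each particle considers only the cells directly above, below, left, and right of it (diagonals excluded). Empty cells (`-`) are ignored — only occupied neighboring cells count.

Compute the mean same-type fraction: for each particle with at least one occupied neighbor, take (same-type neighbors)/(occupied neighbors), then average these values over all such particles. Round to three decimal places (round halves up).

0.500

Row 1: (1,1)Q 1/2 · (1,2)P 0/3 · (1,3)Q 0/1
Row 2: (2,1)Q 2/2 · (2,2)Q 2/3 · (2,4)Q 1/1
Row 3: (3,2)Q 1/3 · (3,3)P 0/2 · (3,4)Q 1/2
Row 4: (4,2)P 0/2
Row 5: (5,1)P 0/2 · (5,2)Q 2/4 · (5,3)Q 2/2
Row 6: (6,1)Q 1/2 · (6,2)Q 3/3 · (6,3)Q 2/2
Sum over 16 particles: 1/2 + 0/3 + 0/1 + 2/2 + 2/3 + 1/1 + 1/3 + 0/2 + 1/2 + 0/2 + 0/2 + 2/4 + 2/2 + 1/2 + 3/3 + 2/2 = 8; mean = 8 ÷ 16 = 1/2 = 0.5 → 0.500.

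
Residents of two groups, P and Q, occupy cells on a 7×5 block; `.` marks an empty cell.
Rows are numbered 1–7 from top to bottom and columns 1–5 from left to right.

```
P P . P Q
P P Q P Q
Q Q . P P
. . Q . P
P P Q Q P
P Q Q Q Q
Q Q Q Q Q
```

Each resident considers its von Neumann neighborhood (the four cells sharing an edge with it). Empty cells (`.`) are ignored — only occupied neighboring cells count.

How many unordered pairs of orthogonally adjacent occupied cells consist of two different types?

13

Scan each occupied cell's neighbors to the right and below so each pair is counted once.
Row 1: P(1,1)–P(1,2)= P(1,1)–P(2,1)= P(1,2)–P(2,2)= P(1,4)–Q(1,5)≠ P(1,4)–P(2,4)= Q(1,5)–Q(2,5)=  → 1/6 unlike.
Row 2: P(2,1)–P(2,2)= P(2,1)–Q(3,1)≠ P(2,2)–Q(2,3)≠ P(2,2)–Q(3,2)≠ Q(2,3)–P(2,4)≠ P(2,4)–Q(2,5)≠ P(2,4)–P(3,4)= Q(2,5)–P(3,5)≠  → 6/8 unlike.
Row 3: Q(3,1)–Q(3,2)= P(3,4)–P(3,5)= P(3,5)–P(4,5)=  → 0/3 unlike.
Row 4: Q(4,3)–Q(5,3)= P(4,5)–P(5,5)=  → 0/2 unlike.
Row 5: P(5,1)–P(5,2)= P(5,1)–P(6,1)= P(5,2)–Q(5,3)≠ P(5,2)–Q(6,2)≠ Q(5,3)–Q(5,4)= Q(5,3)–Q(6,3)= Q(5,4)–P(5,5)≠ Q(5,4)–Q(6,4)= P(5,5)–Q(6,5)≠  → 4/9 unlike.
Row 6: P(6,1)–Q(6,2)≠ P(6,1)–Q(7,1)≠ Q(6,2)–Q(6,3)= Q(6,2)–Q(7,2)= Q(6,3)–Q(6,4)= Q(6,3)–Q(7,3)= Q(6,4)–Q(6,5)= Q(6,4)–Q(7,4)= Q(6,5)–Q(7,5)=  → 2/9 unlike.
Row 7: Q(7,1)–Q(7,2)= Q(7,2)–Q(7,3)= Q(7,3)–Q(7,4)= Q(7,4)–Q(7,5)=  → 0/4 unlike.
Total adjacent occupied pairs: 41; unlike-type pairs: 13.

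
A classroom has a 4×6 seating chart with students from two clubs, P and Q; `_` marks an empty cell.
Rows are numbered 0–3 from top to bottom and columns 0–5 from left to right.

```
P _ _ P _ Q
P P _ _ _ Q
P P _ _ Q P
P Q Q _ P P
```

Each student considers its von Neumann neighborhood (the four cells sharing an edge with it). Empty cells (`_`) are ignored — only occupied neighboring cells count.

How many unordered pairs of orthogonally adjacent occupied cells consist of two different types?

5

Scan each occupied cell's neighbors to the right and below so each pair is counted once.
Row 0: P(0,0)–P(1,0)= Q(0,5)–Q(1,5)=  → 0/2 unlike.
Row 1: P(1,0)–P(1,1)= P(1,0)–P(2,0)= P(1,1)–P(2,1)= Q(1,5)–P(2,5)≠  → 1/4 unlike.
Row 2: P(2,0)–P(2,1)= P(2,0)–P(3,0)= P(2,1)–Q(3,1)≠ Q(2,4)–P(2,5)≠ Q(2,4)–P(3,4)≠ P(2,5)–P(3,5)=  → 3/6 unlike.
Row 3: P(3,0)–Q(3,1)≠ Q(3,1)–Q(3,2)= P(3,4)–P(3,5)=  → 1/3 unlike.
Total adjacent occupied pairs: 15; unlike-type pairs: 5.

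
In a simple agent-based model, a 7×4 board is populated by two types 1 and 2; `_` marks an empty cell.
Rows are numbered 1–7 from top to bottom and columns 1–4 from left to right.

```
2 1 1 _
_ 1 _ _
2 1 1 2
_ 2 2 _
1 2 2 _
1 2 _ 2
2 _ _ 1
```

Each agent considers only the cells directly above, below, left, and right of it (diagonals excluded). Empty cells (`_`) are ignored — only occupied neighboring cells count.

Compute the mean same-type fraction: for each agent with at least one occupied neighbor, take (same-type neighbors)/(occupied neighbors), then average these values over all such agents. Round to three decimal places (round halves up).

(1,1)2 0/1
(1,2)1 2/3
(1,3)1 1/1
(2,2)1 2/2
(3,1)2 0/1
(3,2)1 2/4
(3,3)1 1/3
(3,4)2 0/1
(4,2)2 2/3
(4,3)2 2/3
(5,1)1 1/2
(5,2)2 3/4
(5,3)2 2/2
(6,1)1 1/3
(6,2)2 1/2
(6,4)2 0/1
(7,1)2 0/1
(7,4)1 0/1
Sum over 18 agents: 0/1 + 2/3 + 1/1 + 2/2 + 0/1 + 2/4 + 1/3 + 0/1 + 2/3 + 2/3 + 1/2 + 3/4 + 2/2 + 1/3 + 1/2 + 0/1 + 0/1 + 0/1 = 95/12; mean = 95/12 ÷ 18 = 95/216 = 0.439814… → 0.440.

0.440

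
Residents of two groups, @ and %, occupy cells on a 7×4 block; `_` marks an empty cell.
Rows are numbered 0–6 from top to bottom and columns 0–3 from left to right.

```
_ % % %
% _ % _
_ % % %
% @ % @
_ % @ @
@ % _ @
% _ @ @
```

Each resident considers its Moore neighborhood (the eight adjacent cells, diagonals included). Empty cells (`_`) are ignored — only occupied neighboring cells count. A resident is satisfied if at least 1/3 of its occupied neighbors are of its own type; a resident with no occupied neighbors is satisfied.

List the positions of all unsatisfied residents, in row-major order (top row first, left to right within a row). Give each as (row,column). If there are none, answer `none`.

(3,1), (5,0)

Row 0: (0,1)% 3/3 satisfied · (0,2)% 3/3 satisfied · (0,3)% 2/2 satisfied
Row 1: (1,0)% 2/2 satisfied · (1,2)% 6/6 satisfied
Row 2: (2,1)% 5/6 satisfied · (2,2)% 4/6 satisfied · (2,3)% 3/4 satisfied
Row 3: (3,0)% 2/3 satisfied · (3,1)@ 1/6 not · (3,2)% 4/8 satisfied · (3,3)@ 2/5 satisfied
Row 4: (4,1)% 3/6 satisfied · (4,2)@ 4/7 satisfied · (4,3)@ 3/4 satisfied
Row 5: (5,0)@ 0/3 not · (5,1)% 2/5 satisfied · (5,3)@ 4/4 satisfied
Row 6: (6,0)% 1/2 satisfied · (6,2)@ 2/3 satisfied · (6,3)@ 2/2 satisfied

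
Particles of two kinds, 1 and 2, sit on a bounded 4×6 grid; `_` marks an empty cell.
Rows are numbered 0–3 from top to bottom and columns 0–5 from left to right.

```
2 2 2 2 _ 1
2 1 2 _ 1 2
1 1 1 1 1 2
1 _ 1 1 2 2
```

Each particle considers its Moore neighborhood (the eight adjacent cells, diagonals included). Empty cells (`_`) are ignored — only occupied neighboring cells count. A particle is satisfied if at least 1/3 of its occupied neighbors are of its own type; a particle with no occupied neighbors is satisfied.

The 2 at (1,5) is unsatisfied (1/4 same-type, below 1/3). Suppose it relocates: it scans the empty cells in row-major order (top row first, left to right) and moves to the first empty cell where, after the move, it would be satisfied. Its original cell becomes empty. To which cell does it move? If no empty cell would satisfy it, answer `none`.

(0,4)

Vacating (1,5). Empty cells in order:
  (0,4): 1/3 same-type → satisfied — stop here.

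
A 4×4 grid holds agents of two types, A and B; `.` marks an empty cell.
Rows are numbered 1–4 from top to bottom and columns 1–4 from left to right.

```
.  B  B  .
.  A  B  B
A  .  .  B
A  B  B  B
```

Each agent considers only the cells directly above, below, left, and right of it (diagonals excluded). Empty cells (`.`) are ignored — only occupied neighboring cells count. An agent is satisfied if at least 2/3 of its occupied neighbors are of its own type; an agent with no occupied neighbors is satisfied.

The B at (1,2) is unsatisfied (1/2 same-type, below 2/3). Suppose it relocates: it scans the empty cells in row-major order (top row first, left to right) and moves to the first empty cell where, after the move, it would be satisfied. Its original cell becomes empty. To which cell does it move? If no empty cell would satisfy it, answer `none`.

(1,1)

Vacating (1,2). Empty cells in order:
  (1,1): 0/0 same-type → satisfied — stop here.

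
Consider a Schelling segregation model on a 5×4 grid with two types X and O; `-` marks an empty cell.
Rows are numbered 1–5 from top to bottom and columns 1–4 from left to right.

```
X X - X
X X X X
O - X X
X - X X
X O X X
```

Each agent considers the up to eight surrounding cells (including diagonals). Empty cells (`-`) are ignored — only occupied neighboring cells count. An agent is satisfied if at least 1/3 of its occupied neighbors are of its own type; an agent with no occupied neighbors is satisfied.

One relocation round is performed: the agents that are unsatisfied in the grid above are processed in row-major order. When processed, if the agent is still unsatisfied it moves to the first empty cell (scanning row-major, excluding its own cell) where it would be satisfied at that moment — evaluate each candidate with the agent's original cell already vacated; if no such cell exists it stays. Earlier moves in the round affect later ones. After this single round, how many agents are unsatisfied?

2

Initially unsatisfied (in order): (3,1), (5,2).
  (3,1): no empty cell satisfies it; stays.
  (5,2): no empty cell satisfies it; stays.
Resulting grid:
X X - X
X X X X
O - X X
X - X X
X O X X
Unsatisfied now: (3,1), (5,2).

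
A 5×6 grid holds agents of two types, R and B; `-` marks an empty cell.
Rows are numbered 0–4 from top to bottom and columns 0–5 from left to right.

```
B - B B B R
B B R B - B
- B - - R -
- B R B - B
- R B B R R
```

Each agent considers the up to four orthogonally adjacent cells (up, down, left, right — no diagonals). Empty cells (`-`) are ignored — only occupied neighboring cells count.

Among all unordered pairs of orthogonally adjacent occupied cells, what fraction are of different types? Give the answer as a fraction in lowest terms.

6/11

Scan each occupied cell's neighbors to the right and below so each pair is counted once.
From row 0: 3 unlike of 7 pairs (running 3/7).
From row 1: 2 unlike of 4 pairs (running 5/11).
From row 2: 0 unlike of 1 pairs (running 5/12).
From row 3: 5 unlike of 6 pairs (running 10/18).
From row 4: 2 unlike of 4 pairs (running 12/22).
Total adjacent occupied pairs: 22; unlike-type pairs: 12.
12/22 reduces to 6/11.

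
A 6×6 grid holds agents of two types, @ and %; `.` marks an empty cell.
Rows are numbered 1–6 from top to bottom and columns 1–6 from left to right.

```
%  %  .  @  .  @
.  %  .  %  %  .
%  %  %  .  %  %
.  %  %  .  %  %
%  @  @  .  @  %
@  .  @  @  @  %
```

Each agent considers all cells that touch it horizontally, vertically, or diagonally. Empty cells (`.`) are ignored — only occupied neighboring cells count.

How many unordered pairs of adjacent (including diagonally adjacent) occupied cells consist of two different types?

Scan each occupied cell's neighbors to the right and below (and the two forward diagonals) so each pair is counted once.
Row 1: %(1,1)–%(1,2)= %(1,1)–%(2,2)= %(1,2)–%(2,2)= @(1,4)–%(2,4)≠ @(1,4)–%(2,5)≠ @(1,6)–%(2,5)≠  → 3/6 unlike.
Row 2: %(2,2)–%(3,2)= %(2,2)–%(3,3)= %(2,2)–%(3,1)= %(2,4)–%(2,5)= %(2,4)–%(3,5)= %(2,4)–%(3,3)= %(2,5)–%(3,5)= %(2,5)–%(3,6)=  → 0/8 unlike.
Row 3: %(3,1)–%(3,2)= %(3,1)–%(4,2)= %(3,2)–%(3,3)= %(3,2)–%(4,2)= %(3,2)–%(4,3)= %(3,3)–%(4,3)= %(3,3)–%(4,2)= %(3,5)–%(3,6)= %(3,5)–%(4,5)= %(3,5)–%(4,6)= %(3,6)–%(4,6)= %(3,6)–%(4,5)=  → 0/12 unlike.
Row 4: %(4,2)–%(4,3)= %(4,2)–@(5,2)≠ %(4,2)–@(5,3)≠ %(4,2)–%(5,1)= %(4,3)–@(5,3)≠ %(4,3)–@(5,2)≠ %(4,5)–%(4,6)= %(4,5)–@(5,5)≠ %(4,5)–%(5,6)= %(4,6)–%(5,6)= %(4,6)–@(5,5)≠  → 6/11 unlike.
Row 5: %(5,1)–@(5,2)≠ %(5,1)–@(6,1)≠ @(5,2)–@(5,3)= @(5,2)–@(6,3)= @(5,2)–@(6,1)= @(5,3)–@(6,3)= @(5,3)–@(6,4)= @(5,5)–%(5,6)≠ @(5,5)–@(6,5)= @(5,5)–%(6,6)≠ @(5,5)–@(6,4)= %(5,6)–%(6,6)= %(5,6)–@(6,5)≠  → 5/13 unlike.
Row 6: @(6,3)–@(6,4)= @(6,4)–@(6,5)= @(6,5)–%(6,6)≠  → 1/3 unlike.
Total adjacent occupied pairs: 53; unlike-type pairs: 15.

15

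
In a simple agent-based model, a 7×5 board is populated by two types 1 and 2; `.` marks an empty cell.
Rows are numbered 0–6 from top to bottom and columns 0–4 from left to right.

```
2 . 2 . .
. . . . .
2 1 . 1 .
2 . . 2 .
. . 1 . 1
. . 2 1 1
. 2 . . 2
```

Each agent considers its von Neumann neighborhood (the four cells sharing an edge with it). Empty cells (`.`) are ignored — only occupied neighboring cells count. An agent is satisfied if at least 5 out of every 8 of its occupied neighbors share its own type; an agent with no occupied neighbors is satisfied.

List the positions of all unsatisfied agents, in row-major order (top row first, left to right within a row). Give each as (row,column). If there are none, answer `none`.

(2,0), (2,1), (2,3), (3,3), (4,2), (5,2), (5,3), (6,4)

(0,0)2 0/0 satisfied
(0,2)2 0/0 satisfied
(2,0)2 1/2 not
(2,1)1 0/1 not
(2,3)1 0/1 not
(3,0)2 1/1 satisfied
(3,3)2 0/1 not
(4,2)1 0/1 not
(4,4)1 1/1 satisfied
(5,2)2 0/2 not
(5,3)1 1/2 not
(5,4)1 2/3 satisfied
(6,1)2 0/0 satisfied
(6,4)2 0/1 not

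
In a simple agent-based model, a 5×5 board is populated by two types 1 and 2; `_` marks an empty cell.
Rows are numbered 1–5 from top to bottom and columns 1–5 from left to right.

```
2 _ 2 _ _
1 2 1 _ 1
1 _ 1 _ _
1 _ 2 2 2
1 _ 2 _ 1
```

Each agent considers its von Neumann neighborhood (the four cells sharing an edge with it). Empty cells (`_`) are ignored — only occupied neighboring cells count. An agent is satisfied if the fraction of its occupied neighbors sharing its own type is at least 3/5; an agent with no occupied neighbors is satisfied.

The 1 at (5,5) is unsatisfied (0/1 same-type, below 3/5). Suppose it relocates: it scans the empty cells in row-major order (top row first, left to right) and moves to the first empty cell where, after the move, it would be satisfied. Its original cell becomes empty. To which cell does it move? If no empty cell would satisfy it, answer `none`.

Vacating (5,5). Empty cells in order:
  (1,2): 0/3 same-type → still unsatisfied.
  (1,4): 0/1 same-type → still unsatisfied.
  (1,5): 1/1 same-type → satisfied — stop here.

(1,5)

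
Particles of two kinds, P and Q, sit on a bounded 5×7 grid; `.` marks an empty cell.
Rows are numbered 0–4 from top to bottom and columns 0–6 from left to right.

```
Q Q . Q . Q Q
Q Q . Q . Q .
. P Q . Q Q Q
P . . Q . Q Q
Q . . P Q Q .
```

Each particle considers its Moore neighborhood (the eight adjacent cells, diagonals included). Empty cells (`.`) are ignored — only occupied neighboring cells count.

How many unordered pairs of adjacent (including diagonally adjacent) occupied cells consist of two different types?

Scan each occupied cell's neighbors to the right and below (and the two forward diagonals) so each pair is counted once.
From row 0: 0 unlike of 9 pairs (running 0/9).
From row 1: 2 unlike of 9 pairs (running 2/18).
From row 2: 1 unlike of 11 pairs (running 3/29).
From row 3: 2 unlike of 7 pairs (running 5/36).
From row 4: 1 unlike of 2 pairs (running 6/38).
Total adjacent occupied pairs: 38; unlike-type pairs: 6.

6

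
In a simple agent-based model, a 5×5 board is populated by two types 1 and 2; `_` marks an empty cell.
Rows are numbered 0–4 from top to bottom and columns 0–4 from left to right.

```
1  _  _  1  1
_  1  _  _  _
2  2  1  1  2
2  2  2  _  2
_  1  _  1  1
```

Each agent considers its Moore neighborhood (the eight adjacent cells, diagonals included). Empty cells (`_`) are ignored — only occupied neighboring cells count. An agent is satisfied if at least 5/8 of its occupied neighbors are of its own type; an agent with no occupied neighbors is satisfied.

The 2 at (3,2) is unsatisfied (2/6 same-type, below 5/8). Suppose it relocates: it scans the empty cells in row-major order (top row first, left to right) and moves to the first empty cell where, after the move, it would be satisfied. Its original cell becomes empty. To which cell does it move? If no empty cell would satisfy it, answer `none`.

Vacating (3,2). Empty cells in order:
  (0,1): 0/2 same-type → still unsatisfied.
  (0,2): 0/2 same-type → still unsatisfied.
  (1,0): 2/4 same-type → still unsatisfied.
  (1,2): 1/5 same-type → still unsatisfied.
  (1,3): 1/5 same-type → still unsatisfied.
  (1,4): 1/4 same-type → still unsatisfied.
  (3,3): 2/6 same-type → still unsatisfied.
  (4,0): 2/3 same-type → satisfied — stop here.

(4,0)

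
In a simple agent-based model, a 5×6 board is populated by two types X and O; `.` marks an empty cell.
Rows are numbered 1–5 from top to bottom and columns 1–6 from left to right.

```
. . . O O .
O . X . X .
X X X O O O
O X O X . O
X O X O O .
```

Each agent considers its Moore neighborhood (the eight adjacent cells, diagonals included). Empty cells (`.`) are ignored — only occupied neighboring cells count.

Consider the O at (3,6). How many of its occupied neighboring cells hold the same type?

Occupied neighbors of (3,6): (2,5)=X, (3,5)=O, (4,6)=O.
Same type (O): 2 of 3.

2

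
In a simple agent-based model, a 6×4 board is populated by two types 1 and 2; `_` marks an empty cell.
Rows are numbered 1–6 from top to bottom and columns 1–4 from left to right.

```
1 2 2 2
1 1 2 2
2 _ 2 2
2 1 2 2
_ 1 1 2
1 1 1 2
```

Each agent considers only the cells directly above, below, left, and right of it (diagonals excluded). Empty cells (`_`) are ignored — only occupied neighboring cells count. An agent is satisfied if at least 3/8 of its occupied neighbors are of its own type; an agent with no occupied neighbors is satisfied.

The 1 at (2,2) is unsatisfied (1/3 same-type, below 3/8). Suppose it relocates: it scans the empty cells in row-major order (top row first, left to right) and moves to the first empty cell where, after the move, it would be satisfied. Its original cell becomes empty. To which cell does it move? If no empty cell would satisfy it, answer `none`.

Vacating (2,2). Empty cells in order:
  (3,2): 1/3 same-type → still unsatisfied.
  (5,1): 2/3 same-type → satisfied — stop here.

(5,1)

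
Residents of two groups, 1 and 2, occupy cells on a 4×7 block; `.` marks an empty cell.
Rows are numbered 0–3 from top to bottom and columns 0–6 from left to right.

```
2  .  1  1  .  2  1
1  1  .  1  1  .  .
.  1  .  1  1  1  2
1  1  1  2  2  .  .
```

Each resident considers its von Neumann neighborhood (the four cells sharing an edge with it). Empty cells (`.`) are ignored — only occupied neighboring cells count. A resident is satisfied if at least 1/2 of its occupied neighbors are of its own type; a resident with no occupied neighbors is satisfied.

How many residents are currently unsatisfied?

5

(0,0)2 0/1 not
(0,2)1 1/1 satisfied
(0,3)1 2/2 satisfied
(0,5)2 0/1 not
(0,6)1 0/1 not
(1,0)1 1/2 satisfied
(1,1)1 2/2 satisfied
(1,3)1 3/3 satisfied
(1,4)1 2/2 satisfied
(2,1)1 2/2 satisfied
(2,3)1 2/3 satisfied
(2,4)1 3/4 satisfied
(2,5)1 1/2 satisfied
(2,6)2 0/1 not
(3,0)1 1/1 satisfied
(3,1)1 3/3 satisfied
(3,2)1 1/2 satisfied
(3,3)2 1/3 not
(3,4)2 1/2 satisfied
Unsatisfied: (0,0), (0,5), (0,6), (2,6), (3,3) — 5 in total.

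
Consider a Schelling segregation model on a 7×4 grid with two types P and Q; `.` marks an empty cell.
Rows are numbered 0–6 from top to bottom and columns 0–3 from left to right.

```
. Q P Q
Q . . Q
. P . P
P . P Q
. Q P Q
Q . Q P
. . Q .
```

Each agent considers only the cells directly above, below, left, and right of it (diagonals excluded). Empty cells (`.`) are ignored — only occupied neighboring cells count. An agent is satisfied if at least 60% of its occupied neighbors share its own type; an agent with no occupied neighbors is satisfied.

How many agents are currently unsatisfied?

12

(0,1)Q 0/1 unhappy
(0,2)P 0/2 unhappy
(0,3)Q 1/2 unhappy
(1,0)Q 0/0 ok
(1,3)Q 1/2 unhappy
(2,1)P 0/0 ok
(2,3)P 0/2 unhappy
(3,0)P 0/0 ok
(3,2)P 1/2 unhappy
(3,3)Q 1/3 unhappy
(4,1)Q 0/1 unhappy
(4,2)P 1/4 unhappy
(4,3)Q 1/3 unhappy
(5,0)Q 0/0 ok
(5,2)Q 1/3 unhappy
(5,3)P 0/2 unhappy
(6,2)Q 1/1 ok
Unsatisfied: (0,1), (0,2), (0,3), (1,3), (2,3), (3,2), (3,3), (4,1), (4,2), (4,3), (5,2), (5,3) — 12 in total.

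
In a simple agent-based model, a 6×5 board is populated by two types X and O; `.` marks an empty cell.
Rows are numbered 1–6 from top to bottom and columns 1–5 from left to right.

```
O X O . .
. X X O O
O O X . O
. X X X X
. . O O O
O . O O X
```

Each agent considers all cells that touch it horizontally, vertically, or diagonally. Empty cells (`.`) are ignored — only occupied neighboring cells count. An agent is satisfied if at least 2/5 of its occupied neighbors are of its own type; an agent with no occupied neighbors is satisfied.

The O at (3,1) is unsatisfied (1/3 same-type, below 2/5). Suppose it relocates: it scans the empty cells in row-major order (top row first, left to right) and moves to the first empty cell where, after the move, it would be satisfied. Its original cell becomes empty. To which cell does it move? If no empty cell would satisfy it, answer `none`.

Vacating (3,1). Empty cells in order:
  (1,4): 3/4 same-type → satisfied — stop here.

(1,4)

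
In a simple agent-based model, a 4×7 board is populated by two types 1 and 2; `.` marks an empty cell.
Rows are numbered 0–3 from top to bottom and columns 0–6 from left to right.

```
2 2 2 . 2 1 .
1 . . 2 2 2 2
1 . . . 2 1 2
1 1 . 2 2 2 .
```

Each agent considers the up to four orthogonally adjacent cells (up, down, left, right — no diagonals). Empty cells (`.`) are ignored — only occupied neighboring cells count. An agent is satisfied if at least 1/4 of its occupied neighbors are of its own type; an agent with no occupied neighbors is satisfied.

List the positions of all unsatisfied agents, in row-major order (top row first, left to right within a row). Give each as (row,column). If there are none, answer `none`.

(0,0)2 1/2 satisfied
(0,1)2 2/2 satisfied
(0,2)2 1/1 satisfied
(0,4)2 1/2 satisfied
(0,5)1 0/2 not
(1,0)1 1/2 satisfied
(1,3)2 1/1 satisfied
(1,4)2 4/4 satisfied
(1,5)2 2/4 satisfied
(1,6)2 2/2 satisfied
(2,0)1 2/2 satisfied
(2,4)2 2/3 satisfied
(2,5)1 0/4 not
(2,6)2 1/2 satisfied
(3,0)1 2/2 satisfied
(3,1)1 1/1 satisfied
(3,3)2 1/1 satisfied
(3,4)2 3/3 satisfied
(3,5)2 1/2 satisfied

(0,5), (2,5)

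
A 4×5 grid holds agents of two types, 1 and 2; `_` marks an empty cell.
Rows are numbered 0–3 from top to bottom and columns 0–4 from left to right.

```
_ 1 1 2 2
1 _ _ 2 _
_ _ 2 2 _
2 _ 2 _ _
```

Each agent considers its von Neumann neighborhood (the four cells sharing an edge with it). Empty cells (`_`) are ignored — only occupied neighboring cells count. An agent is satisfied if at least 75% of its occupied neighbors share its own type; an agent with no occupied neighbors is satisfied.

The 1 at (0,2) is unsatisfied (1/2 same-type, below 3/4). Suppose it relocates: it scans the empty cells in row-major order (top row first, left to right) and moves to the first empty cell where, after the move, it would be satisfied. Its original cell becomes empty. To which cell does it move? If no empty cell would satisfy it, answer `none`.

Vacating (0,2). Empty cells in order:
  (0,0): 2/2 same-type → satisfied — stop here.

(0,0)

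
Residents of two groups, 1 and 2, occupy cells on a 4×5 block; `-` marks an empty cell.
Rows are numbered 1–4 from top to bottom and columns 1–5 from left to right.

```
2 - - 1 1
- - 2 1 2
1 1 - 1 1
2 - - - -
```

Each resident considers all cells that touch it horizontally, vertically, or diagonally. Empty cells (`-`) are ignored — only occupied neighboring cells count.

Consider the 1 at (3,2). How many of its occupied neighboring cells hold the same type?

1

Occupied neighbors of (3,2): (2,3)=2, (3,1)=1, (4,1)=2.
Same type (1): 1 of 3.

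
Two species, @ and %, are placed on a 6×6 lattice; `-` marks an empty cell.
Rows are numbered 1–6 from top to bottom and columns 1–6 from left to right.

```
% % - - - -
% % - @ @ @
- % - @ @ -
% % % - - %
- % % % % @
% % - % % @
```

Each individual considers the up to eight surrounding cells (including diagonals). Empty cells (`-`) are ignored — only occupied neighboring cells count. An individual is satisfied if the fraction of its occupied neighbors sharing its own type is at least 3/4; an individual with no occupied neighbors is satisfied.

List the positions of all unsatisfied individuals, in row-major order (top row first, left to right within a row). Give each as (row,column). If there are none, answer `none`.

(1,1)% 3/3 ok
(1,2)% 3/3 ok
(2,1)% 4/4 ok
(2,2)% 4/4 ok
(2,4)@ 3/3 ok
(2,5)@ 4/4 ok
(2,6)@ 2/2 ok
(3,2)% 5/5 ok
(3,4)@ 3/4 ok
(3,5)@ 4/5 ok
(4,1)% 3/3 ok
(4,2)% 5/5 ok
(4,3)% 5/6 ok
(4,6)% 1/3 unhappy
(5,2)% 6/6 ok
(5,3)% 6/6 ok
(5,4)% 5/5 ok
(5,5)% 4/6 unhappy
(5,6)@ 1/4 unhappy
(6,1)% 2/2 ok
(6,2)% 3/3 ok
(6,4)% 4/4 ok
(6,5)% 3/5 unhappy
(6,6)@ 1/3 unhappy

(4,6), (5,5), (5,6), (6,5), (6,6)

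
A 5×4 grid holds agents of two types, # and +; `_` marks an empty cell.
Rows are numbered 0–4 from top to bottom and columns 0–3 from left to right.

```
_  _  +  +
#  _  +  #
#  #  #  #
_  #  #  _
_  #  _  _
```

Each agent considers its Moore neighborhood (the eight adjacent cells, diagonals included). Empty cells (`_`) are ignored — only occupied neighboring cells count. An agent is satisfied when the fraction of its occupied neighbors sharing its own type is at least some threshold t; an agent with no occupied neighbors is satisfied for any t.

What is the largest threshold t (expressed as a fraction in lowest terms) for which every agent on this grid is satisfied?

(0,2)+ 2/3
(0,3)+ 2/3
(1,0)# 2/2
(1,2)+ 2/6
(1,3)# 2/5
(2,0)# 3/3
(2,1)# 5/6
(2,2)# 5/6
(2,3)# 3/4
(3,1)# 5/5
(3,2)# 5/5
(4,1)# 2/2
The smallest same-type fraction is 2/6 at (1,2), which reduces to 1/3. Any threshold above that leaves this agent unsatisfied.

1/3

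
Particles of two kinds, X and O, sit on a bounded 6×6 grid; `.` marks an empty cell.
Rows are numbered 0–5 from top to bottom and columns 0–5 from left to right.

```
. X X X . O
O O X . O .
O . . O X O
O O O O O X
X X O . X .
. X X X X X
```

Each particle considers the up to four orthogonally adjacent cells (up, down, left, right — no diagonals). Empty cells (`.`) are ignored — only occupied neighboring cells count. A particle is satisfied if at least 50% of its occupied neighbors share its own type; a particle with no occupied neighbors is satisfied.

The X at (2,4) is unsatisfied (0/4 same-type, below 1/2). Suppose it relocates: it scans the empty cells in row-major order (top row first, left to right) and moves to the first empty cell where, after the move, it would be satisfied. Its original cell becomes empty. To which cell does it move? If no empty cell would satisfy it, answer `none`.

Vacating (2,4). Empty cells in order:
  (0,0): 1/2 same-type → satisfied — stop here.

(0,0)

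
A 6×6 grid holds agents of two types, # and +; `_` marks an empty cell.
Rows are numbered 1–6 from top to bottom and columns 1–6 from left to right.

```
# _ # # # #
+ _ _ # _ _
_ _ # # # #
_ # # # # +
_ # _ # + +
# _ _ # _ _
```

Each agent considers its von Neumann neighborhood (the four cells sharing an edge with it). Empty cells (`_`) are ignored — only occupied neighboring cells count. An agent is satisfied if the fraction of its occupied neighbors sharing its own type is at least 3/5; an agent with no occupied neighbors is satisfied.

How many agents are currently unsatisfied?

(1,1)# 0/1 ✗
(1,3)# 1/1 ✓
(1,4)# 3/3 ✓
(1,5)# 2/2 ✓
(1,6)# 1/1 ✓
(2,1)+ 0/1 ✗
(2,4)# 2/2 ✓
(3,3)# 2/2 ✓
(3,4)# 4/4 ✓
(3,5)# 3/3 ✓
(3,6)# 1/2 ✗
(4,2)# 2/2 ✓
(4,3)# 3/3 ✓
(4,4)# 4/4 ✓
(4,5)# 2/4 ✗
(4,6)+ 1/3 ✗
(5,2)# 1/1 ✓
(5,4)# 2/3 ✓
(5,5)+ 1/3 ✗
(5,6)+ 2/2 ✓
(6,1)# 0/0 ✓
(6,4)# 1/1 ✓
Unsatisfied: (1,1), (2,1), (3,6), (4,5), (4,6), (5,5) — 6 in total.

6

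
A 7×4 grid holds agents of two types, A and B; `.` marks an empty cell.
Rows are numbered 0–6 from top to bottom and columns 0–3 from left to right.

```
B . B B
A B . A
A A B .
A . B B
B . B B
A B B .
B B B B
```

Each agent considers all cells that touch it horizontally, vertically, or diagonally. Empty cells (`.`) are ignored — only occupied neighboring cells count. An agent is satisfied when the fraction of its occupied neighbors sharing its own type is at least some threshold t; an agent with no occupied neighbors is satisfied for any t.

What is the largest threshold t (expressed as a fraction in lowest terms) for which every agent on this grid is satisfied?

Row 0: (0,0)B 1/2 · (0,2)B 2/3 · (0,3)B 1/2
Row 1: (1,0)A 2/4 · (1,1)B 3/6 · (1,3)A 0/3
Row 2: (2,0)A 3/4 · (2,1)A 3/6 · (2,2)B 3/5
Row 3: (3,0)A 2/3 · (3,2)B 4/5 · (3,3)B 4/4
Row 4: (4,0)B 1/3 · (4,2)B 5/5 · (4,3)B 4/4
Row 5: (5,0)A 0/4 · (5,1)B 6/7 · (5,2)B 6/6
Row 6: (6,0)B 2/3 · (6,1)B 4/5 · (6,2)B 4/4 · (6,3)B 2/2
The smallest same-type fraction is 0/3 at (1,3), which reduces to 0/1. Any threshold above that leaves this agent unsatisfied.

0/1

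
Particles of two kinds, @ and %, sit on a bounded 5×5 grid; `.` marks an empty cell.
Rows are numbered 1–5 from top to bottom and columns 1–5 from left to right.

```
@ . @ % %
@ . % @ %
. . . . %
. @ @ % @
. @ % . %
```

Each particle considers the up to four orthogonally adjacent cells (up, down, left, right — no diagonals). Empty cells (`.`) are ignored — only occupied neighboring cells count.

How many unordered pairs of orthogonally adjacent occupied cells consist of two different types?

Scan each occupied cell's neighbors to the right and below so each pair is counted once.
Row 1: @(1,1)–@(2,1)= @(1,3)–%(1,4)≠ @(1,3)–%(2,3)≠ %(1,4)–%(1,5)= %(1,4)–@(2,4)≠ %(1,5)–%(2,5)=  → 3/6 unlike.
Row 2: %(2,3)–@(2,4)≠ @(2,4)–%(2,5)≠ %(2,5)–%(3,5)=  → 2/3 unlike.
Row 3: %(3,5)–@(4,5)≠  → 1/1 unlike.
Row 4: @(4,2)–@(4,3)= @(4,2)–@(5,2)= @(4,3)–%(4,4)≠ @(4,3)–%(5,3)≠ %(4,4)–@(4,5)≠ @(4,5)–%(5,5)≠  → 4/6 unlike.
Row 5: @(5,2)–%(5,3)≠  → 1/1 unlike.
Total adjacent occupied pairs: 17; unlike-type pairs: 11.

11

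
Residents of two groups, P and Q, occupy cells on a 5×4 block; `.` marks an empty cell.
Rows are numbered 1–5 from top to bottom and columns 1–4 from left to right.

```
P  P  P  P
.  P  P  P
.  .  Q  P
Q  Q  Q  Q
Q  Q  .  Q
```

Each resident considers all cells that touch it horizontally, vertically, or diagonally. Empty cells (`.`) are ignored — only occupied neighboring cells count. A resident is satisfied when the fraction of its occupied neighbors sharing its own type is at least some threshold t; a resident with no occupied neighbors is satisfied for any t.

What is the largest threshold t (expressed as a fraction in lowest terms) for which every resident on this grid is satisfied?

(1,1)P 2/2
(1,2)P 4/4
(1,3)P 5/5
(1,4)P 3/3
(2,2)P 4/5
(2,3)P 6/7
(2,4)P 4/5
(3,3)Q 3/7
(3,4)P 2/5
(4,1)Q 3/3
(4,2)Q 5/5
(4,3)Q 5/6
(4,4)Q 3/4
(5,1)Q 3/3
(5,2)Q 4/4
(5,4)Q 2/2
The smallest same-type fraction is 2/5 at (3,4), which reduces to 2/5. Any threshold above that leaves this resident unsatisfied.

2/5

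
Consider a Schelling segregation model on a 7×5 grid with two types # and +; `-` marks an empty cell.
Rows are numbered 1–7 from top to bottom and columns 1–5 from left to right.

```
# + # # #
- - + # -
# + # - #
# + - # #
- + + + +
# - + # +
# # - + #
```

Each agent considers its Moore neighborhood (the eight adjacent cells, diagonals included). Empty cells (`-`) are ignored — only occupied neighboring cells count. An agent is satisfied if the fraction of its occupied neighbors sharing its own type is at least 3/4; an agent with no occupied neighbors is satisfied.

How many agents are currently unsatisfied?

(1,1)# 0/1 unhappy
(1,2)+ 1/3 unhappy
(1,3)# 2/4 unhappy
(1,4)# 3/4 ok
(1,5)# 2/2 ok
(2,3)+ 2/6 unhappy
(2,4)# 5/6 ok
(3,1)# 1/3 unhappy
(3,2)+ 2/5 unhappy
(3,3)# 2/5 unhappy
(3,5)# 3/3 ok
(4,1)# 1/4 unhappy
(4,2)+ 3/6 unhappy
(4,4)# 3/6 unhappy
(4,5)# 2/4 unhappy
(5,2)+ 3/5 unhappy
(5,3)+ 4/6 unhappy
(5,4)+ 4/7 unhappy
(5,5)+ 2/5 unhappy
(6,1)# 2/3 unhappy
(6,3)+ 4/6 unhappy
(6,4)# 1/7 unhappy
(6,5)+ 3/5 unhappy
(7,1)# 2/2 ok
(7,2)# 2/3 unhappy
(7,4)+ 2/4 unhappy
(7,5)# 1/3 unhappy
Unsatisfied: (1,1), (1,2), (1,3), (2,3), (3,1), (3,2), (3,3), (4,1), (4,2), (4,4), (4,5), (5,2), (5,3), (5,4), (5,5), (6,1), (6,3), (6,4), (6,5), (7,2), (7,4), (7,5) — 22 in total.

22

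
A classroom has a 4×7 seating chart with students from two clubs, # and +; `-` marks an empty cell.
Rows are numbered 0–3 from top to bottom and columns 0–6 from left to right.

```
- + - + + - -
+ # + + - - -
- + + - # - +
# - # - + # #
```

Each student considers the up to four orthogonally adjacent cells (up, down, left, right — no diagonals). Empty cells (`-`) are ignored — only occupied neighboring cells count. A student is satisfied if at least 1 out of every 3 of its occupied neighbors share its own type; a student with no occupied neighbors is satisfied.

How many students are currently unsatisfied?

7

Row 0: (0,1)+ 0/1 ✗ · (0,3)+ 2/2 ✓ · (0,4)+ 1/1 ✓
Row 1: (1,0)+ 0/1 ✗ · (1,1)# 0/4 ✗ · (1,2)+ 2/3 ✓ · (1,3)+ 2/2 ✓
Row 2: (2,1)+ 1/2 ✓ · (2,2)+ 2/3 ✓ · (2,4)# 0/1 ✗ · (2,6)+ 0/1 ✗
Row 3: (3,0)# 0/0 ✓ · (3,2)# 0/1 ✗ · (3,4)+ 0/2 ✗ · (3,5)# 1/2 ✓ · (3,6)# 1/2 ✓
Unsatisfied: (0,1), (1,0), (1,1), (2,4), (2,6), (3,2), (3,4) — 7 in total.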